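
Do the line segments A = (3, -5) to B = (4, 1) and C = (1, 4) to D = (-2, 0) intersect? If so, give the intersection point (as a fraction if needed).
No (intersection of containing lines falls outside at least one segment)

Parametrize and solve: t = 5/2, s = -3/2. At least one of these is outside [0, 1], so the segments do not intersect.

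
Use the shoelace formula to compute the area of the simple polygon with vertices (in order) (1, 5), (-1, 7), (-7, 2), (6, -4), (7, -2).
Area = 64

Shoelace formula: Area = (1/2) |Σ_i (x_i · y_{i+1} − x_{i+1} · y_i)| (indices mod n). Compute each cross term:
  (1)(7) − (-1)(5) = 12
  (-1)(2) − (-7)(7) = 47
  (-7)(-4) − (6)(2) = 16
  (6)(-2) − (7)(-4) = 16
  (7)(5) − (1)(-2) = 37
Sum = 128, so (signed) Area = 128/2 = 64, |Area| = 64.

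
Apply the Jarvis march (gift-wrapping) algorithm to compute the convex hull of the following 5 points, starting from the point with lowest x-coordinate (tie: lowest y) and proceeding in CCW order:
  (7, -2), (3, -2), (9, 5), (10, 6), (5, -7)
Hull (CCW) = [(3, -2), (5, -7), (7, -2), (10, 6), (9, 5)]

Jarvis march: at each step, from the current hull vertex p, select the next vertex q as the point such that every other point lies strictly to the left of (or on) the directed line p → q. (Equivalently: for every other point r, the cross product (q − p) × (r − p) ≥ 0.)
Starting point (lowest x, tie lowest y): (3, -2). Wrap until returning to start. Resulting hull: (3, -2), (5, -7), (7, -2), (10, 6), (9, 5).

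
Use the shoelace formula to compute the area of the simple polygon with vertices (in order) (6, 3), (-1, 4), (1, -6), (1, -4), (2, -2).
Area = 55/2

Shoelace formula: Area = (1/2) |Σ_i (x_i · y_{i+1} − x_{i+1} · y_i)| (indices mod n). Compute each cross term:
  (6)(4) − (-1)(3) = 27
  (-1)(-6) − (1)(4) = 2
  (1)(-4) − (1)(-6) = 2
  (1)(-2) − (2)(-4) = 6
  (2)(3) − (6)(-2) = 18
Sum = 55, so (signed) Area = 55/2 = 55/2, |Area| = 55/2.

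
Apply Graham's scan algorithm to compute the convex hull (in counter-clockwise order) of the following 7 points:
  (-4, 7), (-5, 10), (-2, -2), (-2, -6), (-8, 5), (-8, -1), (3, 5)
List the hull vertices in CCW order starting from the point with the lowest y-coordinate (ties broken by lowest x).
Hull (CCW) = [(-2, -6), (3, 5), (-5, 10), (-8, 5), (-8, -1)]

Graham scan procedure:
  1. Find the pivot p₀ = point with lowest y (tie → lowest x): (-2, -6).
  2. Sort the remaining points by polar angle around p₀.
  3. Walk through sorted points, maintaining a stack; pop the top while the last three entries make a non-left turn (cross product ≤ 0).
  4. Final stack is the convex hull in CCW order: (-2, -6), (3, 5), (-5, 10), (-8, 5), (-8, -1).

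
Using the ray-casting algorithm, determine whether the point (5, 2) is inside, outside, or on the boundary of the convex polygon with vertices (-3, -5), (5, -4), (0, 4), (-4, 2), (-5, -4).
The point (5, 2) lies strictly outside the polygon

Cast a horizontal ray to the right from the query point and count how many polygon edges it crosses (each edge strictly once or zero times, handled with the usual half-open convention). 
Parity of crossings → even ⇒ outside.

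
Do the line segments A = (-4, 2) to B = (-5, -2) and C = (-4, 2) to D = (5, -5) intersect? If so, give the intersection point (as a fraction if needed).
Yes; intersection at (-4, 2) (t = 0 on AB, s = 0 on CD)

Parametrize AB as A + t(B − A) = (-4 + -1 t, 2 + -4 t) and CD as C + s(D − C) = (-4 + 9 s, 2 + -7 s). Solve the linear system for (t, s). Determinant = -43 ≠ 0, so a unique intersection of the containing lines exists. Solution: t = 0, s = 0 — both in [0, 1], so the segments cross. Intersection point: (-4, 2).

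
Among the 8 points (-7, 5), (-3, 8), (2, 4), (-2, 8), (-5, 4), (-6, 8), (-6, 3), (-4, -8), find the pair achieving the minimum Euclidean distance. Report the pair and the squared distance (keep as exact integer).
Pair = ((-3, 8), (-2, 8)); squared distance = 1

Compute all C(8, 2) = 28 pairwise squared distances (x_i − x_j)² + (y_i − y_j)². The minimum is 1, attained by the pair ((-3, 8), (-2, 8)).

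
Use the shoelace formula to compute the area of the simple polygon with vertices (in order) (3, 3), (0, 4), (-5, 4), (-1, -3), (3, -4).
Area = 85/2

Shoelace formula: Area = (1/2) |Σ_i (x_i · y_{i+1} − x_{i+1} · y_i)| (indices mod n). Compute each cross term:
  (3)(4) − (0)(3) = 12
  (0)(4) − (-5)(4) = 20
  (-5)(-3) − (-1)(4) = 19
  (-1)(-4) − (3)(-3) = 13
  (3)(3) − (3)(-4) = 21
Sum = 85, so (signed) Area = 85/2 = 85/2, |Area| = 85/2.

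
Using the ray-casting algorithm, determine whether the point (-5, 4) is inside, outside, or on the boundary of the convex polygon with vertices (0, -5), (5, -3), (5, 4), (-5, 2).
The point (-5, 4) lies strictly outside the polygon

Cast a horizontal ray to the right from the query point and count how many polygon edges it crosses (each edge strictly once or zero times, handled with the usual half-open convention). 
Parity of crossings → even ⇒ outside.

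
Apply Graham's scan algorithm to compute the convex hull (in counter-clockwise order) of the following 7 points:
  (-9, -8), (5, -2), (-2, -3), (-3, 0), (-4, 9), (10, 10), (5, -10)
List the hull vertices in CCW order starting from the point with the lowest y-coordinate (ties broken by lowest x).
Hull (CCW) = [(5, -10), (10, 10), (-4, 9), (-9, -8)]

Graham scan procedure:
  1. Find the pivot p₀ = point with lowest y (tie → lowest x): (5, -10).
  2. Sort the remaining points by polar angle around p₀.
  3. Walk through sorted points, maintaining a stack; pop the top while the last three entries make a non-left turn (cross product ≤ 0).
  4. Final stack is the convex hull in CCW order: (5, -10), (10, 10), (-4, 9), (-9, -8).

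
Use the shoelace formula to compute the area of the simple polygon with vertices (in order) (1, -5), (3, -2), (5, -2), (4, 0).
Area = 5/2

Shoelace formula: Area = (1/2) |Σ_i (x_i · y_{i+1} − x_{i+1} · y_i)| (indices mod n). Compute each cross term:
  (1)(-2) − (3)(-5) = 13
  (3)(-2) − (5)(-2) = 4
  (5)(0) − (4)(-2) = 8
  (4)(-5) − (1)(0) = -20
Sum = 5, so (signed) Area = 5/2 = 5/2, |Area| = 5/2.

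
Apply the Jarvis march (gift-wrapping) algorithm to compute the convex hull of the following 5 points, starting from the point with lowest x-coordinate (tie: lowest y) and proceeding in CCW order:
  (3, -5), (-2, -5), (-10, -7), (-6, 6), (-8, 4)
Hull (CCW) = [(-10, -7), (3, -5), (-6, 6), (-8, 4)]

Jarvis march: at each step, from the current hull vertex p, select the next vertex q as the point such that every other point lies strictly to the left of (or on) the directed line p → q. (Equivalently: for every other point r, the cross product (q − p) × (r − p) ≥ 0.)
Starting point (lowest x, tie lowest y): (-10, -7). Wrap until returning to start. Resulting hull: (-10, -7), (3, -5), (-6, 6), (-8, 4).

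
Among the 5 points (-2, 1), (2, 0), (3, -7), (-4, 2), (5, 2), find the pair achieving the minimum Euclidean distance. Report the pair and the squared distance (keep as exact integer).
Pair = ((-2, 1), (-4, 2)); squared distance = 5

Compute all C(5, 2) = 10 pairwise squared distances (x_i − x_j)² + (y_i − y_j)². The minimum is 5, attained by the pair ((-2, 1), (-4, 2)).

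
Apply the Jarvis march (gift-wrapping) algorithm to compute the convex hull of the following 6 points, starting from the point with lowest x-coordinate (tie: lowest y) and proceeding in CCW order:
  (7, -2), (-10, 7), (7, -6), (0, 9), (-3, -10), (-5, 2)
Hull (CCW) = [(-10, 7), (-3, -10), (7, -6), (7, -2), (0, 9)]

Jarvis march: at each step, from the current hull vertex p, select the next vertex q as the point such that every other point lies strictly to the left of (or on) the directed line p → q. (Equivalently: for every other point r, the cross product (q − p) × (r − p) ≥ 0.)
Starting point (lowest x, tie lowest y): (-10, 7). Wrap until returning to start. Resulting hull: (-10, 7), (-3, -10), (7, -6), (7, -2), (0, 9).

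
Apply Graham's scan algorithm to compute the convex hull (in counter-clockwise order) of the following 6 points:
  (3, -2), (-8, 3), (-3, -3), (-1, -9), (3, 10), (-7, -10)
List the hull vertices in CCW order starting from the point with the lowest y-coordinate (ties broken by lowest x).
Hull (CCW) = [(-7, -10), (-1, -9), (3, -2), (3, 10), (-8, 3)]

Graham scan procedure:
  1. Find the pivot p₀ = point with lowest y (tie → lowest x): (-7, -10).
  2. Sort the remaining points by polar angle around p₀.
  3. Walk through sorted points, maintaining a stack; pop the top while the last three entries make a non-left turn (cross product ≤ 0).
  4. Final stack is the convex hull in CCW order: (-7, -10), (-1, -9), (3, -2), (3, 10), (-8, 3).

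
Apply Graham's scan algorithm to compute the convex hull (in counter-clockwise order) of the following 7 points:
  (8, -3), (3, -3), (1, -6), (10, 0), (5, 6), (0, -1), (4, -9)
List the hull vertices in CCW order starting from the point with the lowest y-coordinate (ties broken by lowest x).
Hull (CCW) = [(4, -9), (10, 0), (5, 6), (0, -1), (1, -6)]

Graham scan procedure:
  1. Find the pivot p₀ = point with lowest y (tie → lowest x): (4, -9).
  2. Sort the remaining points by polar angle around p₀.
  3. Walk through sorted points, maintaining a stack; pop the top while the last three entries make a non-left turn (cross product ≤ 0).
  4. Final stack is the convex hull in CCW order: (4, -9), (10, 0), (5, 6), (0, -1), (1, -6).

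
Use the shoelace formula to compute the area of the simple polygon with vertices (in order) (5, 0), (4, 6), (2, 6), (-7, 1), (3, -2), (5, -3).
Area = 113/2

Shoelace formula: Area = (1/2) |Σ_i (x_i · y_{i+1} − x_{i+1} · y_i)| (indices mod n). Compute each cross term:
  (5)(6) − (4)(0) = 30
  (4)(6) − (2)(6) = 12
  (2)(1) − (-7)(6) = 44
  (-7)(-2) − (3)(1) = 11
  (3)(-3) − (5)(-2) = 1
  (5)(0) − (5)(-3) = 15
Sum = 113, so (signed) Area = 113/2 = 113/2, |Area| = 113/2.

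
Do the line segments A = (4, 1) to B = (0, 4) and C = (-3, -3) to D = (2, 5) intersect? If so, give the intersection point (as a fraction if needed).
Yes; intersection at (44/47, 155/47) (t = 36/47 on AB, s = 37/47 on CD)

Parametrize AB as A + t(B − A) = (4 + -4 t, 1 + 3 t) and CD as C + s(D − C) = (-3 + 5 s, -3 + 8 s). Solve the linear system for (t, s). Determinant = 47 ≠ 0, so a unique intersection of the containing lines exists. Solution: t = 36/47, s = 37/47 — both in [0, 1], so the segments cross. Intersection point: (44/47, 155/47).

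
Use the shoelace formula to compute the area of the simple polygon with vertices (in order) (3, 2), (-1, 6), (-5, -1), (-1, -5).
Area = 44

Shoelace formula: Area = (1/2) |Σ_i (x_i · y_{i+1} − x_{i+1} · y_i)| (indices mod n). Compute each cross term:
  (3)(6) − (-1)(2) = 20
  (-1)(-1) − (-5)(6) = 31
  (-5)(-5) − (-1)(-1) = 24
  (-1)(2) − (3)(-5) = 13
Sum = 88, so (signed) Area = 88/2 = 44, |Area| = 44.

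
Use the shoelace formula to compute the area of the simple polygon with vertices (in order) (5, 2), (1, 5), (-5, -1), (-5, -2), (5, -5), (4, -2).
Area = 115/2

Shoelace formula: Area = (1/2) |Σ_i (x_i · y_{i+1} − x_{i+1} · y_i)| (indices mod n). Compute each cross term:
  (5)(5) − (1)(2) = 23
  (1)(-1) − (-5)(5) = 24
  (-5)(-2) − (-5)(-1) = 5
  (-5)(-5) − (5)(-2) = 35
  (5)(-2) − (4)(-5) = 10
  (4)(2) − (5)(-2) = 18
Sum = 115, so (signed) Area = 115/2 = 115/2, |Area| = 115/2.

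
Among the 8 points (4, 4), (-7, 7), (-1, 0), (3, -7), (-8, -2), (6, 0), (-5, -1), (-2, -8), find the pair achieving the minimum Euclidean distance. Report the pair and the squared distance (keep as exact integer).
Pair = ((-8, -2), (-5, -1)); squared distance = 10

Compute all C(8, 2) = 28 pairwise squared distances (x_i − x_j)² + (y_i − y_j)². The minimum is 10, attained by the pair ((-8, -2), (-5, -1)).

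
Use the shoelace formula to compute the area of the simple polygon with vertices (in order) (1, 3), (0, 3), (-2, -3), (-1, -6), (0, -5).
Area = 14

Shoelace formula: Area = (1/2) |Σ_i (x_i · y_{i+1} − x_{i+1} · y_i)| (indices mod n). Compute each cross term:
  (1)(3) − (0)(3) = 3
  (0)(-3) − (-2)(3) = 6
  (-2)(-6) − (-1)(-3) = 9
  (-1)(-5) − (0)(-6) = 5
  (0)(3) − (1)(-5) = 5
Sum = 28, so (signed) Area = 28/2 = 14, |Area| = 14.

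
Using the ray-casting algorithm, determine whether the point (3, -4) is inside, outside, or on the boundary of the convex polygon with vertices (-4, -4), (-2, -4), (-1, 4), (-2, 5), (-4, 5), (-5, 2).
The point (3, -4) lies strictly outside the polygon

Cast a horizontal ray to the right from the query point and count how many polygon edges it crosses (each edge strictly once or zero times, handled with the usual half-open convention). 
Parity of crossings → even ⇒ outside.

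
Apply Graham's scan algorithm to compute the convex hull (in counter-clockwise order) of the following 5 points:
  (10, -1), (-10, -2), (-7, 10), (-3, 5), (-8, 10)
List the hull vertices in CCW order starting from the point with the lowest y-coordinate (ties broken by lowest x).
Hull (CCW) = [(-10, -2), (10, -1), (-7, 10), (-8, 10)]

Graham scan procedure:
  1. Find the pivot p₀ = point with lowest y (tie → lowest x): (-10, -2).
  2. Sort the remaining points by polar angle around p₀.
  3. Walk through sorted points, maintaining a stack; pop the top while the last three entries make a non-left turn (cross product ≤ 0).
  4. Final stack is the convex hull in CCW order: (-10, -2), (10, -1), (-7, 10), (-8, 10).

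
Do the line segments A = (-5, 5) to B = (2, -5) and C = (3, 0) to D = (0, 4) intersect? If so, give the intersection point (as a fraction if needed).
No (intersection of containing lines falls outside at least one segment)

Parametrize and solve: t = -17/2, s = 45/2. At least one of these is outside [0, 1], so the segments do not intersect.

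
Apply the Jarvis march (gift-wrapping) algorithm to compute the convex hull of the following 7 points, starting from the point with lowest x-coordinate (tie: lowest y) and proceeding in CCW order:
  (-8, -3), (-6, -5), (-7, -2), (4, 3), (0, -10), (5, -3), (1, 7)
Hull (CCW) = [(-8, -3), (-6, -5), (0, -10), (5, -3), (4, 3), (1, 7)]

Jarvis march: at each step, from the current hull vertex p, select the next vertex q as the point such that every other point lies strictly to the left of (or on) the directed line p → q. (Equivalently: for every other point r, the cross product (q − p) × (r − p) ≥ 0.)
Starting point (lowest x, tie lowest y): (-8, -3). Wrap until returning to start. Resulting hull: (-8, -3), (-6, -5), (0, -10), (5, -3), (4, 3), (1, 7).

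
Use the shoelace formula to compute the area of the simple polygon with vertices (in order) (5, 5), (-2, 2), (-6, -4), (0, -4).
Area = 42

Shoelace formula: Area = (1/2) |Σ_i (x_i · y_{i+1} − x_{i+1} · y_i)| (indices mod n). Compute each cross term:
  (5)(2) − (-2)(5) = 20
  (-2)(-4) − (-6)(2) = 20
  (-6)(-4) − (0)(-4) = 24
  (0)(5) − (5)(-4) = 20
Sum = 84, so (signed) Area = 84/2 = 42, |Area| = 42.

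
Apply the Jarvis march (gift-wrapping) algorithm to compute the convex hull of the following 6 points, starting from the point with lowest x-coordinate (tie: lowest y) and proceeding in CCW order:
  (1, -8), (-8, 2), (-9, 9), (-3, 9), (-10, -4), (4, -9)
Hull (CCW) = [(-10, -4), (1, -8), (4, -9), (-3, 9), (-9, 9)]

Jarvis march: at each step, from the current hull vertex p, select the next vertex q as the point such that every other point lies strictly to the left of (or on) the directed line p → q. (Equivalently: for every other point r, the cross product (q − p) × (r − p) ≥ 0.)
Starting point (lowest x, tie lowest y): (-10, -4). Wrap until returning to start. Resulting hull: (-10, -4), (1, -8), (4, -9), (-3, 9), (-9, 9).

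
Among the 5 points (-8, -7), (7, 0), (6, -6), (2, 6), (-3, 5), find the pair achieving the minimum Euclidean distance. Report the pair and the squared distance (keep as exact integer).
Pair = ((2, 6), (-3, 5)); squared distance = 26

Compute all C(5, 2) = 10 pairwise squared distances (x_i − x_j)² + (y_i − y_j)². The minimum is 26, attained by the pair ((2, 6), (-3, 5)).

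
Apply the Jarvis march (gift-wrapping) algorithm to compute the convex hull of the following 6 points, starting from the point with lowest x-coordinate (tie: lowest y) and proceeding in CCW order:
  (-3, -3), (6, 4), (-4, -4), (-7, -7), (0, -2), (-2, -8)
Hull (CCW) = [(-7, -7), (-2, -8), (6, 4), (-3, -3)]

Jarvis march: at each step, from the current hull vertex p, select the next vertex q as the point such that every other point lies strictly to the left of (or on) the directed line p → q. (Equivalently: for every other point r, the cross product (q − p) × (r − p) ≥ 0.)
Starting point (lowest x, tie lowest y): (-7, -7). Wrap until returning to start. Resulting hull: (-7, -7), (-2, -8), (6, 4), (-3, -3).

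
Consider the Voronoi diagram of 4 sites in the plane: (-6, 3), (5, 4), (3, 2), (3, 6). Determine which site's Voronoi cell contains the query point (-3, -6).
Nearest site = (-6, 3)

The Voronoi cell of site s contains exactly those query points closer to s than to any other site. Compute squared distances from q = (-3, -6) to each site:
  (-6 − -3)² + (3 − -6)² = 90
  (3 − -3)² + (2 − -6)² = 100
  (5 − -3)² + (4 − -6)² = 164
  (3 − -3)² + (6 − -6)² = 180
Minimum is attained by (-6, 3), so q lies in its Voronoi cell.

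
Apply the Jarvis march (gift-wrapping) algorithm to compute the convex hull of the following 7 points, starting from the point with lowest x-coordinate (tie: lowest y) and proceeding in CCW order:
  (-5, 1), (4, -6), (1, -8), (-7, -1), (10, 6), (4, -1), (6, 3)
Hull (CCW) = [(-7, -1), (1, -8), (4, -6), (10, 6), (-5, 1)]

Jarvis march: at each step, from the current hull vertex p, select the next vertex q as the point such that every other point lies strictly to the left of (or on) the directed line p → q. (Equivalently: for every other point r, the cross product (q − p) × (r − p) ≥ 0.)
Starting point (lowest x, tie lowest y): (-7, -1). Wrap until returning to start. Resulting hull: (-7, -1), (1, -8), (4, -6), (10, 6), (-5, 1).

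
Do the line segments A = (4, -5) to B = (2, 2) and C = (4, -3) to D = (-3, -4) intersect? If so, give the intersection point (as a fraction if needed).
Yes; intersection at (176/51, -157/51) (t = 14/51 on AB, s = 4/51 on CD)

Parametrize AB as A + t(B − A) = (4 + -2 t, -5 + 7 t) and CD as C + s(D − C) = (4 + -7 s, -3 + -1 s). Solve the linear system for (t, s). Determinant = -51 ≠ 0, so a unique intersection of the containing lines exists. Solution: t = 14/51, s = 4/51 — both in [0, 1], so the segments cross. Intersection point: (176/51, -157/51).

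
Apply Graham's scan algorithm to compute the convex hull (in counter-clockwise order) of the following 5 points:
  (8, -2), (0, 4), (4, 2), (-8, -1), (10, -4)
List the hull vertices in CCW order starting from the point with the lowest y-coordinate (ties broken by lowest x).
Hull (CCW) = [(10, -4), (4, 2), (0, 4), (-8, -1)]

Graham scan procedure:
  1. Find the pivot p₀ = point with lowest y (tie → lowest x): (10, -4).
  2. Sort the remaining points by polar angle around p₀.
  3. Walk through sorted points, maintaining a stack; pop the top while the last three entries make a non-left turn (cross product ≤ 0).
  4. Final stack is the convex hull in CCW order: (10, -4), (4, 2), (0, 4), (-8, -1).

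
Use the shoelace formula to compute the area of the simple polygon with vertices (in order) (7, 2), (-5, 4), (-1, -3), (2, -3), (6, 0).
Area = 48

Shoelace formula: Area = (1/2) |Σ_i (x_i · y_{i+1} − x_{i+1} · y_i)| (indices mod n). Compute each cross term:
  (7)(4) − (-5)(2) = 38
  (-5)(-3) − (-1)(4) = 19
  (-1)(-3) − (2)(-3) = 9
  (2)(0) − (6)(-3) = 18
  (6)(2) − (7)(0) = 12
Sum = 96, so (signed) Area = 96/2 = 48, |Area| = 48.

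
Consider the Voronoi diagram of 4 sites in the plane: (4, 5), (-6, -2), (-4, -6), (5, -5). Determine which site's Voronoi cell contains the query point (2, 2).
Nearest site = (4, 5)

The Voronoi cell of site s contains exactly those query points closer to s than to any other site. Compute squared distances from q = (2, 2) to each site:
  (4 − 2)² + (5 − 2)² = 13
  (5 − 2)² + (-5 − 2)² = 58
  (-6 − 2)² + (-2 − 2)² = 80
  (-4 − 2)² + (-6 − 2)² = 100
Minimum is attained by (4, 5), so q lies in its Voronoi cell.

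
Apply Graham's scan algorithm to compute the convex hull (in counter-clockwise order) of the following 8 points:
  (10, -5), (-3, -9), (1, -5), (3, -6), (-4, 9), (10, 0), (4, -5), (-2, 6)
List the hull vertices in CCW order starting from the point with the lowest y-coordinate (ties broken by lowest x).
Hull (CCW) = [(-3, -9), (10, -5), (10, 0), (-4, 9)]

Graham scan procedure:
  1. Find the pivot p₀ = point with lowest y (tie → lowest x): (-3, -9).
  2. Sort the remaining points by polar angle around p₀.
  3. Walk through sorted points, maintaining a stack; pop the top while the last three entries make a non-left turn (cross product ≤ 0).
  4. Final stack is the convex hull in CCW order: (-3, -9), (10, -5), (10, 0), (-4, 9).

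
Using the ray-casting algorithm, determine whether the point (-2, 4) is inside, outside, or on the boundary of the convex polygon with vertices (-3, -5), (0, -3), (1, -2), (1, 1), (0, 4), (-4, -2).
The point (-2, 4) lies strictly outside the polygon

Cast a horizontal ray to the right from the query point and count how many polygon edges it crosses (each edge strictly once or zero times, handled with the usual half-open convention). 
Parity of crossings → even ⇒ outside.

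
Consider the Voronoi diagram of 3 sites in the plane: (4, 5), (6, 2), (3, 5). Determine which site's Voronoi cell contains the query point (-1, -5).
Nearest site = (6, 2)

The Voronoi cell of site s contains exactly those query points closer to s than to any other site. Compute squared distances from q = (-1, -5) to each site:
  (6 − -1)² + (2 − -5)² = 98
  (3 − -1)² + (5 − -5)² = 116
  (4 − -1)² + (5 − -5)² = 125
Minimum is attained by (6, 2), so q lies in its Voronoi cell.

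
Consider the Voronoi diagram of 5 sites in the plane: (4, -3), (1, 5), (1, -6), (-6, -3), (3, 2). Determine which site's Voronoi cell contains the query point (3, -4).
Nearest site = (4, -3)

The Voronoi cell of site s contains exactly those query points closer to s than to any other site. Compute squared distances from q = (3, -4) to each site:
  (4 − 3)² + (-3 − -4)² = 2
  (1 − 3)² + (-6 − -4)² = 8
  (3 − 3)² + (2 − -4)² = 36
  (-6 − 3)² + (-3 − -4)² = 82
  (1 − 3)² + (5 − -4)² = 85
Minimum is attained by (4, -3), so q lies in its Voronoi cell.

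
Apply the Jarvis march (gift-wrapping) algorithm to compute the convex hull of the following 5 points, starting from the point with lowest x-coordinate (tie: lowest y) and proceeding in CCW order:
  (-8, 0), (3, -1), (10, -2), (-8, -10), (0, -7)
Hull (CCW) = [(-8, -10), (0, -7), (10, -2), (3, -1), (-8, 0)]

Jarvis march: at each step, from the current hull vertex p, select the next vertex q as the point such that every other point lies strictly to the left of (or on) the directed line p → q. (Equivalently: for every other point r, the cross product (q − p) × (r − p) ≥ 0.)
Starting point (lowest x, tie lowest y): (-8, -10). Wrap until returning to start. Resulting hull: (-8, -10), (0, -7), (10, -2), (3, -1), (-8, 0).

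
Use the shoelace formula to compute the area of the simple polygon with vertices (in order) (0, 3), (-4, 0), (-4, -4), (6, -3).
Area = 41

Shoelace formula: Area = (1/2) |Σ_i (x_i · y_{i+1} − x_{i+1} · y_i)| (indices mod n). Compute each cross term:
  (0)(0) − (-4)(3) = 12
  (-4)(-4) − (-4)(0) = 16
  (-4)(-3) − (6)(-4) = 36
  (6)(3) − (0)(-3) = 18
Sum = 82, so (signed) Area = 82/2 = 41, |Area| = 41.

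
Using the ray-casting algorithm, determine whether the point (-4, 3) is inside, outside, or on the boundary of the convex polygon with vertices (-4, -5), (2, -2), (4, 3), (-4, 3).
The point (-4, 3) lies on the polygon boundary

Boundary check: the query satisfies the collinearity and bounding-box conditions for some polygon edge, so it lies exactly on the boundary.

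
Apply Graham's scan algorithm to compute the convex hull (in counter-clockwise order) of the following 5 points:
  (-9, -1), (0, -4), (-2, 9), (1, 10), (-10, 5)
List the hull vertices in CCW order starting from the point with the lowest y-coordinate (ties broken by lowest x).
Hull (CCW) = [(0, -4), (1, 10), (-2, 9), (-10, 5), (-9, -1)]

Graham scan procedure:
  1. Find the pivot p₀ = point with lowest y (tie → lowest x): (0, -4).
  2. Sort the remaining points by polar angle around p₀.
  3. Walk through sorted points, maintaining a stack; pop the top while the last three entries make a non-left turn (cross product ≤ 0).
  4. Final stack is the convex hull in CCW order: (0, -4), (1, 10), (-2, 9), (-10, 5), (-9, -1).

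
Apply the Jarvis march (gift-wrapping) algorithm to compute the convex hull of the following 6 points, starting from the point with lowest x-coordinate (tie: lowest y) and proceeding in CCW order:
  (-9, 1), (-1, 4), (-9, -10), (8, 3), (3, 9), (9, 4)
Hull (CCW) = [(-9, -10), (8, 3), (9, 4), (3, 9), (-9, 1)]

Jarvis march: at each step, from the current hull vertex p, select the next vertex q as the point such that every other point lies strictly to the left of (or on) the directed line p → q. (Equivalently: for every other point r, the cross product (q − p) × (r − p) ≥ 0.)
Starting point (lowest x, tie lowest y): (-9, -10). Wrap until returning to start. Resulting hull: (-9, -10), (8, 3), (9, 4), (3, 9), (-9, 1).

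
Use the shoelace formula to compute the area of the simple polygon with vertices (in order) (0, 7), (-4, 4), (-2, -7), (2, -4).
Area = 50

Shoelace formula: Area = (1/2) |Σ_i (x_i · y_{i+1} − x_{i+1} · y_i)| (indices mod n). Compute each cross term:
  (0)(4) − (-4)(7) = 28
  (-4)(-7) − (-2)(4) = 36
  (-2)(-4) − (2)(-7) = 22
  (2)(7) − (0)(-4) = 14
Sum = 100, so (signed) Area = 100/2 = 50, |Area| = 50.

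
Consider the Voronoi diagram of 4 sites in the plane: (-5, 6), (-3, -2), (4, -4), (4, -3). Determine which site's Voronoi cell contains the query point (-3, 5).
Nearest site = (-5, 6)

The Voronoi cell of site s contains exactly those query points closer to s than to any other site. Compute squared distances from q = (-3, 5) to each site:
  (-5 − -3)² + (6 − 5)² = 5
  (-3 − -3)² + (-2 − 5)² = 49
  (4 − -3)² + (-3 − 5)² = 113
  (4 − -3)² + (-4 − 5)² = 130
Minimum is attained by (-5, 6), so q lies in its Voronoi cell.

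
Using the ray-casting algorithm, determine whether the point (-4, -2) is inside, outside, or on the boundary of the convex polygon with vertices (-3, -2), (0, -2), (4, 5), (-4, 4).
The point (-4, -2) lies strictly outside the polygon

Cast a horizontal ray to the right from the query point and count how many polygon edges it crosses (each edge strictly once or zero times, handled with the usual half-open convention). 
Parity of crossings → even ⇒ outside.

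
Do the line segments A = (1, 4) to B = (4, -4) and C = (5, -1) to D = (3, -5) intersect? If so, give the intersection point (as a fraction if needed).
Yes; intersection at (53/14, -24/7) (t = 13/14 on AB, s = 17/28 on CD)

Parametrize AB as A + t(B − A) = (1 + 3 t, 4 + -8 t) and CD as C + s(D − C) = (5 + -2 s, -1 + -4 s). Solve the linear system for (t, s). Determinant = 28 ≠ 0, so a unique intersection of the containing lines exists. Solution: t = 13/14, s = 17/28 — both in [0, 1], so the segments cross. Intersection point: (53/14, -24/7).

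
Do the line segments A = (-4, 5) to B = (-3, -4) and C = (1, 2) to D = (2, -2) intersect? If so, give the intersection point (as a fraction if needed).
No (intersection of containing lines falls outside at least one segment)

Parametrize and solve: t = -17/5, s = -42/5. At least one of these is outside [0, 1], so the segments do not intersect.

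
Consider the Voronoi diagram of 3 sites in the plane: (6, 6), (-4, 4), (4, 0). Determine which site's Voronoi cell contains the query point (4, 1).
Nearest site = (4, 0)

The Voronoi cell of site s contains exactly those query points closer to s than to any other site. Compute squared distances from q = (4, 1) to each site:
  (4 − 4)² + (0 − 1)² = 1
  (6 − 4)² + (6 − 1)² = 29
  (-4 − 4)² + (4 − 1)² = 73
Minimum is attained by (4, 0), so q lies in its Voronoi cell.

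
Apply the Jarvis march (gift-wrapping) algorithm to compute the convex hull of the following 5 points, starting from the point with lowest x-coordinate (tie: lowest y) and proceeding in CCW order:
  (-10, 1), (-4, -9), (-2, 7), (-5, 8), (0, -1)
Hull (CCW) = [(-10, 1), (-4, -9), (0, -1), (-2, 7), (-5, 8)]

Jarvis march: at each step, from the current hull vertex p, select the next vertex q as the point such that every other point lies strictly to the left of (or on) the directed line p → q. (Equivalently: for every other point r, the cross product (q − p) × (r − p) ≥ 0.)
Starting point (lowest x, tie lowest y): (-10, 1). Wrap until returning to start. Resulting hull: (-10, 1), (-4, -9), (0, -1), (-2, 7), (-5, 8).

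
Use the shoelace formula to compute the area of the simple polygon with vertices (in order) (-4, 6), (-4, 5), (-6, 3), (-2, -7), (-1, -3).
Area = 51/2

Shoelace formula: Area = (1/2) |Σ_i (x_i · y_{i+1} − x_{i+1} · y_i)| (indices mod n). Compute each cross term:
  (-4)(5) − (-4)(6) = 4
  (-4)(3) − (-6)(5) = 18
  (-6)(-7) − (-2)(3) = 48
  (-2)(-3) − (-1)(-7) = -1
  (-1)(6) − (-4)(-3) = -18
Sum = 51, so (signed) Area = 51/2 = 51/2, |Area| = 51/2.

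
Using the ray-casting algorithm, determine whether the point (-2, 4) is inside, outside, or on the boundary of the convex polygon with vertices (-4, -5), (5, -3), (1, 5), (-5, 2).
The point (-2, 4) lies strictly outside the polygon

Cast a horizontal ray to the right from the query point and count how many polygon edges it crosses (each edge strictly once or zero times, handled with the usual half-open convention). 
Parity of crossings → even ⇒ outside.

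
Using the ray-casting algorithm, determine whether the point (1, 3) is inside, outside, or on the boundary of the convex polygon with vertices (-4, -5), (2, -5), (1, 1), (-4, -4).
The point (1, 3) lies strictly outside the polygon

Cast a horizontal ray to the right from the query point and count how many polygon edges it crosses (each edge strictly once or zero times, handled with the usual half-open convention). 
Parity of crossings → even ⇒ outside.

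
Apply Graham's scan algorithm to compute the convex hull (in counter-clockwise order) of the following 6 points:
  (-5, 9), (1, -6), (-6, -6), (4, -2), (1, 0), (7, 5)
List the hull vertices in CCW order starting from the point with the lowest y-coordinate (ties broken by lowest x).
Hull (CCW) = [(-6, -6), (1, -6), (4, -2), (7, 5), (-5, 9)]

Graham scan procedure:
  1. Find the pivot p₀ = point with lowest y (tie → lowest x): (-6, -6).
  2. Sort the remaining points by polar angle around p₀.
  3. Walk through sorted points, maintaining a stack; pop the top while the last three entries make a non-left turn (cross product ≤ 0).
  4. Final stack is the convex hull in CCW order: (-6, -6), (1, -6), (4, -2), (7, 5), (-5, 9).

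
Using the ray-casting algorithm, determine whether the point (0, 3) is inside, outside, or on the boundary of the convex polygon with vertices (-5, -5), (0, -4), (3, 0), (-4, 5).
The point (0, 3) lies strictly outside the polygon

Cast a horizontal ray to the right from the query point and count how many polygon edges it crosses (each edge strictly once or zero times, handled with the usual half-open convention). 
Parity of crossings → even ⇒ outside.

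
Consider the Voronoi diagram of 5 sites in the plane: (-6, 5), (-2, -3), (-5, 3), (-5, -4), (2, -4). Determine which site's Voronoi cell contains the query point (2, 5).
Nearest site = (-5, 3)

The Voronoi cell of site s contains exactly those query points closer to s than to any other site. Compute squared distances from q = (2, 5) to each site:
  (-5 − 2)² + (3 − 5)² = 53
  (-6 − 2)² + (5 − 5)² = 64
  (-2 − 2)² + (-3 − 5)² = 80
  (2 − 2)² + (-4 − 5)² = 81
  (-5 − 2)² + (-4 − 5)² = 130
Minimum is attained by (-5, 3), so q lies in its Voronoi cell.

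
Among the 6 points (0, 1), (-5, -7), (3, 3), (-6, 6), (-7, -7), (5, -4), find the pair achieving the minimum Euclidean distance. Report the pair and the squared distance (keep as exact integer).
Pair = ((-5, -7), (-7, -7)); squared distance = 4

Compute all C(6, 2) = 15 pairwise squared distances (x_i − x_j)² + (y_i − y_j)². The minimum is 4, attained by the pair ((-5, -7), (-7, -7)).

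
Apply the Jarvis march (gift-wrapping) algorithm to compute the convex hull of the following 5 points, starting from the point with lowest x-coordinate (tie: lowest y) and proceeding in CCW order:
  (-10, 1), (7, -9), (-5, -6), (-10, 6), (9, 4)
Hull (CCW) = [(-10, 1), (-5, -6), (7, -9), (9, 4), (-10, 6)]

Jarvis march: at each step, from the current hull vertex p, select the next vertex q as the point such that every other point lies strictly to the left of (or on) the directed line p → q. (Equivalently: for every other point r, the cross product (q − p) × (r − p) ≥ 0.)
Starting point (lowest x, tie lowest y): (-10, 1). Wrap until returning to start. Resulting hull: (-10, 1), (-5, -6), (7, -9), (9, 4), (-10, 6).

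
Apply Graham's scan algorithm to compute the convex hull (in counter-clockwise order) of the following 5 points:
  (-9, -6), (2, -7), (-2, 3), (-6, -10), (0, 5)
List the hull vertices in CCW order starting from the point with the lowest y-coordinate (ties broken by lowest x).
Hull (CCW) = [(-6, -10), (2, -7), (0, 5), (-2, 3), (-9, -6)]

Graham scan procedure:
  1. Find the pivot p₀ = point with lowest y (tie → lowest x): (-6, -10).
  2. Sort the remaining points by polar angle around p₀.
  3. Walk through sorted points, maintaining a stack; pop the top while the last three entries make a non-left turn (cross product ≤ 0).
  4. Final stack is the convex hull in CCW order: (-6, -10), (2, -7), (0, 5), (-2, 3), (-9, -6).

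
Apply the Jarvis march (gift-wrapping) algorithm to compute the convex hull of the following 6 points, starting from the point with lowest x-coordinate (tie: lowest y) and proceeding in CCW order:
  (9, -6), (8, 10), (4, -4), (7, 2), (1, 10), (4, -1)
Hull (CCW) = [(1, 10), (4, -4), (9, -6), (8, 10)]

Jarvis march: at each step, from the current hull vertex p, select the next vertex q as the point such that every other point lies strictly to the left of (or on) the directed line p → q. (Equivalently: for every other point r, the cross product (q − p) × (r − p) ≥ 0.)
Starting point (lowest x, tie lowest y): (1, 10). Wrap until returning to start. Resulting hull: (1, 10), (4, -4), (9, -6), (8, 10).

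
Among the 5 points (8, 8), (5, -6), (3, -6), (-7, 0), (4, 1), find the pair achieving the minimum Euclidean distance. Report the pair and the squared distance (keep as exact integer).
Pair = ((5, -6), (3, -6)); squared distance = 4

Compute all C(5, 2) = 10 pairwise squared distances (x_i − x_j)² + (y_i − y_j)². The minimum is 4, attained by the pair ((5, -6), (3, -6)).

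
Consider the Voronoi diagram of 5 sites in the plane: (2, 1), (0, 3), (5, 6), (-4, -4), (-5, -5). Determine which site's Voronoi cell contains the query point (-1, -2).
Nearest site = (-4, -4)

The Voronoi cell of site s contains exactly those query points closer to s than to any other site. Compute squared distances from q = (-1, -2) to each site:
  (-4 − -1)² + (-4 − -2)² = 13
  (2 − -1)² + (1 − -2)² = 18
  (-5 − -1)² + (-5 − -2)² = 25
  (0 − -1)² + (3 − -2)² = 26
  (5 − -1)² + (6 − -2)² = 100
Minimum is attained by (-4, -4), so q lies in its Voronoi cell.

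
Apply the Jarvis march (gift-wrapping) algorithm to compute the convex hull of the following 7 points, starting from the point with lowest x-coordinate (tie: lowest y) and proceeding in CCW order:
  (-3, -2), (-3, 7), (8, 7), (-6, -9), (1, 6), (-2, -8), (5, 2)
Hull (CCW) = [(-6, -9), (-2, -8), (5, 2), (8, 7), (-3, 7)]

Jarvis march: at each step, from the current hull vertex p, select the next vertex q as the point such that every other point lies strictly to the left of (or on) the directed line p → q. (Equivalently: for every other point r, the cross product (q − p) × (r − p) ≥ 0.)
Starting point (lowest x, tie lowest y): (-6, -9). Wrap until returning to start. Resulting hull: (-6, -9), (-2, -8), (5, 2), (8, 7), (-3, 7).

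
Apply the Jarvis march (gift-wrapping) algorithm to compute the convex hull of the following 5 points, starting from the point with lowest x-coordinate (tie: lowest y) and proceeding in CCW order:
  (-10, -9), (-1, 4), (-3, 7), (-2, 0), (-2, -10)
Hull (CCW) = [(-10, -9), (-2, -10), (-1, 4), (-3, 7)]

Jarvis march: at each step, from the current hull vertex p, select the next vertex q as the point such that every other point lies strictly to the left of (or on) the directed line p → q. (Equivalently: for every other point r, the cross product (q − p) × (r − p) ≥ 0.)
Starting point (lowest x, tie lowest y): (-10, -9). Wrap until returning to start. Resulting hull: (-10, -9), (-2, -10), (-1, 4), (-3, 7).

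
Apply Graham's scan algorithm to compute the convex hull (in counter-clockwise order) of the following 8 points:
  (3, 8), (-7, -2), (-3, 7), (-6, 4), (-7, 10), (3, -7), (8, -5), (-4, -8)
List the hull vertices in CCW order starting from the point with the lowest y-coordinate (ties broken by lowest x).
Hull (CCW) = [(-4, -8), (3, -7), (8, -5), (3, 8), (-7, 10), (-7, -2)]

Graham scan procedure:
  1. Find the pivot p₀ = point with lowest y (tie → lowest x): (-4, -8).
  2. Sort the remaining points by polar angle around p₀.
  3. Walk through sorted points, maintaining a stack; pop the top while the last three entries make a non-left turn (cross product ≤ 0).
  4. Final stack is the convex hull in CCW order: (-4, -8), (3, -7), (8, -5), (3, 8), (-7, 10), (-7, -2).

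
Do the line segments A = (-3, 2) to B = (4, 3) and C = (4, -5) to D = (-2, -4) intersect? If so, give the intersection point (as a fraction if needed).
No (intersection of containing lines falls outside at least one segment)

Parametrize and solve: t = -35/13, s = 56/13. At least one of these is outside [0, 1], so the segments do not intersect.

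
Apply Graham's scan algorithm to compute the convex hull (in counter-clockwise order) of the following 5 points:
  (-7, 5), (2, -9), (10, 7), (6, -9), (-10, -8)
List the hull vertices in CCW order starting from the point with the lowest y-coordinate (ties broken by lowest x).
Hull (CCW) = [(2, -9), (6, -9), (10, 7), (-7, 5), (-10, -8)]

Graham scan procedure:
  1. Find the pivot p₀ = point with lowest y (tie → lowest x): (2, -9).
  2. Sort the remaining points by polar angle around p₀.
  3. Walk through sorted points, maintaining a stack; pop the top while the last three entries make a non-left turn (cross product ≤ 0).
  4. Final stack is the convex hull in CCW order: (2, -9), (6, -9), (10, 7), (-7, 5), (-10, -8).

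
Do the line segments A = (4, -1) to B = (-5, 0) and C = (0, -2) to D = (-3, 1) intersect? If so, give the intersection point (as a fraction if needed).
Yes; intersection at (-13/8, -3/8) (t = 5/8 on AB, s = 13/24 on CD)

Parametrize AB as A + t(B − A) = (4 + -9 t, -1 + 1 t) and CD as C + s(D − C) = (0 + -3 s, -2 + 3 s). Solve the linear system for (t, s). Determinant = 24 ≠ 0, so a unique intersection of the containing lines exists. Solution: t = 5/8, s = 13/24 — both in [0, 1], so the segments cross. Intersection point: (-13/8, -3/8).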